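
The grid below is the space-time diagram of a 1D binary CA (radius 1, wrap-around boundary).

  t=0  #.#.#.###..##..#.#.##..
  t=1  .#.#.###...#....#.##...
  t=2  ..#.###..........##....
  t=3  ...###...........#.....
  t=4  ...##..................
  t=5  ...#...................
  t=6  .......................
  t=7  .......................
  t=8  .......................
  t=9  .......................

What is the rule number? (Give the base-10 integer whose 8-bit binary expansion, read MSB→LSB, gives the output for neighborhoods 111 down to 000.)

  nb ###: next=#  (t=0,i=7, bit7=1)
  nb ##.: next=.  (t=0,i=8, bit6=0)
  nb #.#: next=#  (t=0,i=1, bit5=1)
  nb #..: next=.  (t=0,i=9, bit4=0)
  nb .##: next=#  (t=0,i=6, bit3=1)
  nb .#.: next=.  (t=0,i=0, bit2=0)
  nb ..#: next=.  (t=0,i=10, bit1=0)
  nb ...: next=.  (t=1,i=9, bit0=0)
  bits 10101000 = 168

168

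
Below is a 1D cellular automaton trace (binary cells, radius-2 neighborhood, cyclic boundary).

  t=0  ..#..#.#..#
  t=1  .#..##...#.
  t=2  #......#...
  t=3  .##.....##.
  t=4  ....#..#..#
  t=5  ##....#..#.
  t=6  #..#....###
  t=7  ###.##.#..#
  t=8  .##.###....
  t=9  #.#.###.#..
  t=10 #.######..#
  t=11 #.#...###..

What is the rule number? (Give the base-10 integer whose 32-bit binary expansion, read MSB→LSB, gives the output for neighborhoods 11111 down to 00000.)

  ##### -> .   bit 31 = 0  t=10,i=4
  ####. -> #   bit 30 = 1  t=6,i=10
  ###.# -> #   bit 29 = 1  t=7,i=2
  ###.. -> #   bit 28 = 1  t=6,i=0
  ##.## -> .   bit 27 = 0  t=7,i=3
  ##.#. -> #   bit 26 = 1  t=7,i=6
  ##..# -> #   bit 25 = 1  t=3,i=10
  ##... -> .   bit 24 = 0  t=1,i=6
  #.### -> #   bit 23 = 1  t=8,i=4
  #.##. -> #   bit 22 = 1  t=5,i=0
  #.#.# -> #   bit 21 = 1  t=9,i=2
  #.#.. -> .   bit 20 = 0  t=0,i=7
  #..## -> .   bit 19 = 0  t=1,i=3
  #..#. -> #   bit 18 = 1  t=0,i=1
  #...# -> #   bit 17 = 1  t=1,i=7
  #.... -> #   bit 16 = 1  t=2,i=2
  .#### -> .   bit 15 = 0  t=6,i=9
  .###. -> #   bit 14 = 1  t=8,i=5
  .##.# -> #   bit 13 = 1  t=7,i=5
  .##.. -> .   bit 12 = 0  t=1,i=5
  .#.## -> #   bit 11 = 1  t=5,i=10
  .#.#. -> .   bit 10 = 0  t=0,i=6
  .#..# -> .   bit 9 = 0  t=0,i=0
  .#... -> #   bit 8 = 1  t=2,i=1
  ..### -> .   bit 7 = 0  t=6,i=8
  ..##. -> .   bit 6 = 0  t=1,i=4
  ..#.# -> #   bit 5 = 1  t=0,i=5
  ..#.. -> .   bit 4 = 0  t=0,i=2
  ...## -> #   bit 3 = 1  t=3,i=7
  ...#. -> .   bit 2 = 0  t=1,i=8
  ....# -> .   bit 1 = 0  t=2,i=5
  ..... -> .   bit 0 = 0  t=2,i=3
  bits 01110110111001110110100100101000 = 1994877224

1994877224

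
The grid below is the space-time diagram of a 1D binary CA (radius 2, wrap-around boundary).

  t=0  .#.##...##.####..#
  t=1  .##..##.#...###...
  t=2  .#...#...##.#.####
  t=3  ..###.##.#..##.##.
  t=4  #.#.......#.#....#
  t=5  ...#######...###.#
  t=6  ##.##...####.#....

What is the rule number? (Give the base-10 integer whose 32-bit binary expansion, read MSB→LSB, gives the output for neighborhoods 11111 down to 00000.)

  nb #####: next=.  (t=5,i=5, bit31=0)
  nb ####.: next=#  (t=0,i=13, bit30=1)
  nb ###.#: next=.  (t=2,i=17, bit29=0)
  nb ###..: next=#  (t=0,i=14, bit28=1)
  nb ##.##: next=.  (t=0,i=10, bit27=0)
  nb ##.#.: next=.  (t=1,i=7, bit26=0)
  nb ##..#: next=.  (t=0,i=15, bit25=0)
  nb ##...: next=#  (t=0,i=5, bit24=1)
  nb #.###: next=.  (t=0,i=11, bit23=0)
  nb #.##.: next=.  (t=0,i=3, bit22=0)
  nb #.#.#: next=#  (t=0,i=1, bit21=1)
  nb #.#..: next=.  (t=1,i=8, bit20=0)
  nb #..##: next=.  (t=1,i=4, bit19=0)
  nb #..#.: next=.  (t=0,i=16, bit18=0)
  nb #...#: next=#  (t=0,i=6, bit17=1)
  nb #....: next=#  (t=1,i=16, bit16=1)
  nb .####: next=#  (t=0,i=12, bit15=1)
  nb .###.: next=.  (t=1,i=13, bit14=0)
  nb .##.#: next=.  (t=0,i=9, bit13=0)
  nb .##..: next=.  (t=0,i=4, bit12=0)
  nb .#.##: next=#  (t=0,i=2, bit11=1)
  nb .#.#.: next=.  (t=0,i=0, bit10=0)
  nb .#..#: next=#  (t=3,i=10, bit9=1)
  nb .#...: next=#  (t=1,i=9, bit8=1)
  nb ..###: next=#  (t=1,i=12, bit7=1)
  nb ..##.: next=#  (t=0,i=8, bit6=1)
  nb ..#.#: next=.  (t=0,i=17, bit5=0)
  nb ..#..: next=.  (t=2,i=5, bit4=0)
  nb ...##: next=.  (t=0,i=7, bit3=0)
  nb ...#.: next=#  (t=2,i=4, bit2=1)
  nb ....#: next=#  (t=1,i=17, bit1=1)
  nb .....: next=#  (t=4,i=5, bit0=1)
  bits 01010001001000111000101111000111 = 1361284039

1361284039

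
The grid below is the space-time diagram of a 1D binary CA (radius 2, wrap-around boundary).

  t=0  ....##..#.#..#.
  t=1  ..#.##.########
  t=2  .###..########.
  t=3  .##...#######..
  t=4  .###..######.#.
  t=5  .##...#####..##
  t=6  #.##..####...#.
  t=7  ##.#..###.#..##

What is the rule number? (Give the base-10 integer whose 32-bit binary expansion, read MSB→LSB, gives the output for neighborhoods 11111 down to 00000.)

  nb #####: next=#  (t=1,i=9, bit31=1)
  nb ####.: next=#  (t=1,i=13, bit30=1)
  nb ###.#: next=.  (t=4,i=11, bit29=0)
  nb ###..: next=.  (t=1,i=14, bit28=0)
  nb ##.##: next=#  (t=1,i=6, bit27=1)
  nb ##.#.: next=.  (t=4,i=12, bit26=0)
  nb ##..#: next=.  (t=0,i=6, bit25=0)
  nb ##...: next=#  (t=3,i=3, bit24=1)
  nb #.###: next=#  (t=1,i=7, bit23=1)
  nb #.##.: next=.  (t=1,i=4, bit22=0)
  nb #.#.#: next=#  (t=6,i=0, bit21=1)
  nb #.#..: next=#  (t=0,i=10, bit20=1)
  nb #..##: next=.  (t=2,i=0, bit19=0)
  nb #..#.: next=#  (t=0,i=7, bit18=1)
  nb #...#: next=.  (t=3,i=4, bit17=0)
  nb #....: next=.  (t=0,i=0, bit16=0)
  nb .####: next=#  (t=1,i=8, bit15=1)
  nb .###.: next=#  (t=2,i=2, bit14=1)
  nb .##.#: next=.  (t=1,i=5, bit13=0)
  nb .##..: next=#  (t=0,i=5, bit12=1)
  nb .#.##: next=#  (t=1,i=3, bit11=1)
  nb .#.#.: next=#  (t=0,i=9, bit10=1)
  nb .#..#: next=#  (t=0,i=11, bit9=1)
  nb .#...: next=#  (t=0,i=14, bit8=1)
  nb ..###: next=#  (t=2,i=1, bit7=1)
  nb ..##.: next=#  (t=0,i=4, bit6=1)
  nb ..#.#: next=#  (t=0,i=8, bit5=1)
  nb ..#..: next=#  (t=0,i=13, bit4=1)
  nb ...##: next=.  (t=0,i=3, bit3=0)
  nb ...#.: next=.  (t=6,i=12, bit2=0)
  nb ....#: next=#  (t=0,i=2, bit1=1)
  nb .....: next=.  (t=0,i=1, bit0=0)
  bits 11001001101101001101111111110010 = 3384074226

3384074226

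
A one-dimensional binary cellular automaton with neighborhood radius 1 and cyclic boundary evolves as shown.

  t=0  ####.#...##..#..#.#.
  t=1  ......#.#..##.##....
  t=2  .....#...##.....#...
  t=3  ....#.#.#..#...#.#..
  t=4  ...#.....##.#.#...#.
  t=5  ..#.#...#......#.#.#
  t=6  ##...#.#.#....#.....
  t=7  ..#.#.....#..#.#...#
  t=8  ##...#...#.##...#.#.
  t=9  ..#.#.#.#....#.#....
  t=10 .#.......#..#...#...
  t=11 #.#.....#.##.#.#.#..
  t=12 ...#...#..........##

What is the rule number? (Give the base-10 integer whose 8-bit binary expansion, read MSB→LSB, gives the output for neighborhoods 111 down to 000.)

18

  ### -> .   bit 7 = 0  t=0,i=1
  ##. -> .   bit 6 = 0  t=0,i=3
  #.# -> .   bit 5 = 0  t=0,i=4
  #.. -> #   bit 4 = 1  t=0,i=6
  .## -> .   bit 3 = 0  t=0,i=0
  .#. -> .   bit 2 = 0  t=0,i=5
  ..# -> #   bit 1 = 1  t=0,i=8
  ... -> .   bit 0 = 0  t=0,i=7
  bits 00010010 = 18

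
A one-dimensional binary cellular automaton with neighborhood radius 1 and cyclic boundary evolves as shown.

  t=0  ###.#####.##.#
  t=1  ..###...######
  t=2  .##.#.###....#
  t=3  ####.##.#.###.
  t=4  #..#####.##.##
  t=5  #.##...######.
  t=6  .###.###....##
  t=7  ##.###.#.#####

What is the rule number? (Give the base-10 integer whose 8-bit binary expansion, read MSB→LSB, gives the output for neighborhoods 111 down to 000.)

  ###|.  b7=0 t=0,i=0
  ##.|#  b6=1 t=0,i=2
  #.#|#  b5=1 t=0,i=3
  #..|.  b4=0 t=1,i=0
  .##|#  b3=1 t=0,i=4
  .#.|.  b2=0 t=2,i=4
  ..#|#  b1=1 t=1,i=1
  ...|#  b0=1 t=1,i=6
  bits 01101011 = 107

107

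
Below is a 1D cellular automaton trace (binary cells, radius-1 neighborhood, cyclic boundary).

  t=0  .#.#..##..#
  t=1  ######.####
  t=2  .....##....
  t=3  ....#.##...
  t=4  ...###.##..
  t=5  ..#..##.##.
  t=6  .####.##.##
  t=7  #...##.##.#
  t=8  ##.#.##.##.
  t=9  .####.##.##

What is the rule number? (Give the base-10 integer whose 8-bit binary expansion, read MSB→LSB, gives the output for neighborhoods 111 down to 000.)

  [7] ### => .  t=1,i=0
  [6] ##. => #  t=0,i=7
  [5] #.# => #  t=0,i=0
  [4] #.. => #  t=0,i=4
  [3] .## => .  t=0,i=6
  [2] .#. => #  t=0,i=1
  [1] ..# => #  t=0,i=5
  [0] ... => .  t=2,i=0
  bits 01110110 = 118

118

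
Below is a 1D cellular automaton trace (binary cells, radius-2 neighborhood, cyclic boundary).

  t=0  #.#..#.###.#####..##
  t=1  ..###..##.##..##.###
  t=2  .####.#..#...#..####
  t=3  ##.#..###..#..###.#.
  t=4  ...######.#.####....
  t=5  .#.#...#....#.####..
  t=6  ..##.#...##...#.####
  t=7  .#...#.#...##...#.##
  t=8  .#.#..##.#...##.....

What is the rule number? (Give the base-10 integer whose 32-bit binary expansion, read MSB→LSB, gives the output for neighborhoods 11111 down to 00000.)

  [31] ##### => .  t=0,i=13
  [30] ####. => #  t=0,i=14
  [29] ###.# => .  t=0,i=0
  [28] ###.. => #  t=0,i=15
  [27] ##.## => #  t=0,i=10
  [26] ##.#. => .  t=0,i=1
  [25] ##..# => .  t=0,i=16
  [24] ##... => #  t=4,i=16
  [23] #.### => #  t=0,i=7
  [22] #.##. => .  t=1,i=10
  [21] #.#.# => .  t=3,i=18
  [20] #.#.. => #  t=0,i=2
  [19] #..## => #  t=0,i=17
  [18] #..#. => #  t=0,i=4
  [17] #...# => #  t=2,i=11
  [16] #.... => #  t=4,i=17
  [15] .#### => .  t=0,i=12
  [14] .###. => #  t=0,i=8
  [13] .##.# => .  t=1,i=8
  [12] .##.. => .  t=1,i=11
  [11] .#.## => .  t=0,i=6
  [10] .#.#. => #  t=5,i=2
  [9] .#..# => #  t=0,i=3
  [8] .#... => .  t=2,i=10
  [7] ..### => #  t=0,i=18
  [6] ..##. => .  t=1,i=7
  [5] ..#.# => .  t=0,i=5
  [4] ..#.. => .  t=2,i=9
  [3] ...## => .  t=4,i=2
  [2] ...#. => .  t=2,i=12
  [1] ....# => #  t=4,i=1
  [0] ..... => .  t=4,i=0
  bits 01011001100111110100011010000010 = 1503610498

1503610498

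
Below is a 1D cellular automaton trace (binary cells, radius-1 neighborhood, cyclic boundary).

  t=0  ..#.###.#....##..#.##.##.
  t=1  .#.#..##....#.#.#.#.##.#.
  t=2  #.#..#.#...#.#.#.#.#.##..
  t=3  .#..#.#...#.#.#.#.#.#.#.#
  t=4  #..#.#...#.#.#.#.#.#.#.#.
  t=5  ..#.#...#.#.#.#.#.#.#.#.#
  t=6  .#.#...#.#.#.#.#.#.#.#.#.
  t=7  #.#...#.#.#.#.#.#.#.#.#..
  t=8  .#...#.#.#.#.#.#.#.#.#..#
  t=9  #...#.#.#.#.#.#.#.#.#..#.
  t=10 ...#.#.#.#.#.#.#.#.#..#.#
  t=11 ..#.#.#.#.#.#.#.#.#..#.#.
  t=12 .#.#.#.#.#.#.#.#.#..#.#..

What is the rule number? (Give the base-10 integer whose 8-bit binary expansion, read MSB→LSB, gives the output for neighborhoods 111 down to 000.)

98

  ###|.  b7=0 t=0,i=5
  ##.|#  b6=1 t=0,i=6
  #.#|#  b5=1 t=0,i=3
  #..|.  b4=0 t=0,i=9
  .##|.  b3=0 t=0,i=4
  .#.|.  b2=0 t=0,i=2
  ..#|#  b1=1 t=0,i=1
  ...|.  b0=0 t=0,i=0
  bits 01100010 = 98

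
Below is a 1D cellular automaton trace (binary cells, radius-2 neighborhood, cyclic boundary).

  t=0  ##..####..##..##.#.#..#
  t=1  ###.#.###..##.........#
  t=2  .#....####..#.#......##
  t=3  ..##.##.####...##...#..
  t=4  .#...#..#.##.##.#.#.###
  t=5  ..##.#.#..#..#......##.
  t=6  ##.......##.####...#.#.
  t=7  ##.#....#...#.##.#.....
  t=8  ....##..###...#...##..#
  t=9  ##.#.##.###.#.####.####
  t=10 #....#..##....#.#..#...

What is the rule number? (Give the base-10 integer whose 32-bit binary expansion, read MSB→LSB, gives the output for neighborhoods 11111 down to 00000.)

1388794264

  #####|.  b31=0 t=9,i=21
  ####.|#  b30=1 t=0,i=6
  ###.#|.  b29=0 t=1,i=2
  ###..|#  b28=1 t=0,i=1
  ##.##|.  b27=0 t=3,i=4
  ##.#.|.  b26=0 t=0,i=16
  ##..#|#  b25=1 t=0,i=2
  ##...|.  b24=0 t=1,i=13
  #.###|#  b23=1 t=1,i=6
  #.##.|#  b22=1 t=3,i=5
  #.#.#|.  b21=0 t=0,i=17
  #.#..|.  b20=0 t=0,i=19
  #..##|.  b19=0 t=0,i=3
  #..#.|#  b18=1 t=2,i=11
  #...#|#  b17=1 t=3,i=13
  #....|#  b16=1 t=1,i=14
  .####|.  b15=0 t=0,i=5
  .###.|#  b14=1 t=0,i=0
  .##.#|.  b13=0 t=0,i=15
  .##..|#  b12=1 t=0,i=11
  .#.##|.  b11=0 t=1,i=5
  .#.#.|.  b10=0 t=0,i=18
  .#..#|.  b9=0 t=0,i=20
  .#...|#  b8=1 t=2,i=2
  ..###|#  b7=1 t=0,i=4
  ..##.|.  b6=0 t=0,i=10
  ..#.#|.  b5=0 t=2,i=12
  ..#..|#  b4=1 t=3,i=20
  ...##|#  b3=1 t=1,i=21
  ...#.|.  b2=0 t=3,i=19
  ....#|.  b1=0 t=1,i=20
  .....|.  b0=0 t=1,i=15
  bits 01010010110001110101000110011000 = 1388794264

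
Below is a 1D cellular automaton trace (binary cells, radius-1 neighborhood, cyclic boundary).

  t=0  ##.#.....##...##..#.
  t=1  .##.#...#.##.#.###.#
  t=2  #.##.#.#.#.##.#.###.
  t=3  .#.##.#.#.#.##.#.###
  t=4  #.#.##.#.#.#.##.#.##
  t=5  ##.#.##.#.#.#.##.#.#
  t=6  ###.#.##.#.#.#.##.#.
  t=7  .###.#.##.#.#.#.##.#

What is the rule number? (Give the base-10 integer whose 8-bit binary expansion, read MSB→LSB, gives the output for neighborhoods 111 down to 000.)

242

  ###|#  b7=1 t=1,i=16
  ##.|#  b6=1 t=0,i=1
  #.#|#  b5=1 t=0,i=2
  #..|#  b4=1 t=0,i=4
  .##|.  b3=0 t=0,i=0
  .#.|.  b2=0 t=0,i=3
  ..#|#  b1=1 t=0,i=8
  ...|.  b0=0 t=0,i=5
  bits 11110010 = 242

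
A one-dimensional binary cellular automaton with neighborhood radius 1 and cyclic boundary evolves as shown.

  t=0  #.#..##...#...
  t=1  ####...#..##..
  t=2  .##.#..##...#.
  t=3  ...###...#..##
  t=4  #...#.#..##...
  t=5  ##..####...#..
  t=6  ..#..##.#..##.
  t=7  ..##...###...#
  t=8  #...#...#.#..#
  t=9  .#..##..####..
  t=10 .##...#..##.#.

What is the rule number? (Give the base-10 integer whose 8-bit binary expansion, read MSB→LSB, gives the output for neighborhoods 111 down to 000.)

180

  ### -> #   bit 7 = 1  t=1,i=1
  ##. -> .   bit 6 = 0  t=0,i=6
  #.# -> #   bit 5 = 1  t=0,i=1
  #.. -> #   bit 4 = 1  t=0,i=3
  .## -> .   bit 3 = 0  t=0,i=5
  .#. -> #   bit 2 = 1  t=0,i=0
  ..# -> .   bit 1 = 0  t=0,i=4
  ... -> .   bit 0 = 0  t=0,i=8
  bits 10110100 = 180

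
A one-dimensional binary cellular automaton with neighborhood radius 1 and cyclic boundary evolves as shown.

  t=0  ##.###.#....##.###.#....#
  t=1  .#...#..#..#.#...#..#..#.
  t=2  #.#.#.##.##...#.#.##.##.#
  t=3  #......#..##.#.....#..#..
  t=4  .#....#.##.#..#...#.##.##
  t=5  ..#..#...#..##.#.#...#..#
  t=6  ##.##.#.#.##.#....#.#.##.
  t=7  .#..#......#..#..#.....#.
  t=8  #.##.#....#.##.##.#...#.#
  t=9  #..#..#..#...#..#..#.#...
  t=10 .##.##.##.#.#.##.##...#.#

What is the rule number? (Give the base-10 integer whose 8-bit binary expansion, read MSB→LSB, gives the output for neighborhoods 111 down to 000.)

82

  nb ###: next=.  (t=0,i=0, bit7=0)
  nb ##.: next=#  (t=0,i=1, bit6=1)
  nb #.#: next=.  (t=0,i=2, bit5=0)
  nb #..: next=#  (t=0,i=8, bit4=1)
  nb .##: next=.  (t=0,i=3, bit3=0)
  nb .#.: next=.  (t=0,i=7, bit2=0)
  nb ..#: next=#  (t=0,i=11, bit1=1)
  nb ...: next=.  (t=0,i=9, bit0=0)
  bits 01010010 = 82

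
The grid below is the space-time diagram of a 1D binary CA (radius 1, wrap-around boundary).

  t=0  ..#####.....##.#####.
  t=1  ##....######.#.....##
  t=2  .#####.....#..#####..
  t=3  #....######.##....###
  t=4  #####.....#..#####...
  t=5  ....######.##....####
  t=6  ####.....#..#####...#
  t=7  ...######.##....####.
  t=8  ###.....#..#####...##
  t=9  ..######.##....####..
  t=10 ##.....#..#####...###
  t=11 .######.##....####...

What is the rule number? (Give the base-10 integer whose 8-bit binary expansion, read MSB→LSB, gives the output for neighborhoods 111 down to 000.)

83

  ###|.  b7=0 t=0,i=3
  ##.|#  b6=1 t=0,i=6
  #.#|.  b5=0 t=0,i=14
  #..|#  b4=1 t=0,i=7
  .##|.  b3=0 t=0,i=2
  .#.|.  b2=0 t=1,i=13
  ..#|#  b1=1 t=0,i=1
  ...|#  b0=1 t=0,i=0
  bits 01010011 = 83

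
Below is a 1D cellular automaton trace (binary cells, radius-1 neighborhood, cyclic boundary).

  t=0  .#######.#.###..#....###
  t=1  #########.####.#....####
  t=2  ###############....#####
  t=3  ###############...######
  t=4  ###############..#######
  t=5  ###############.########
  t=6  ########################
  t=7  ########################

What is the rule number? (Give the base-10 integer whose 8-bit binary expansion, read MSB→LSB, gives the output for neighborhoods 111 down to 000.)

234

  ###|#  b7=1 t=0,i=2
  ##.|#  b6=1 t=0,i=7
  #.#|#  b5=1 t=0,i=0
  #..|.  b4=0 t=0,i=14
  .##|#  b3=1 t=0,i=1
  .#.|.  b2=0 t=0,i=9
  ..#|#  b1=1 t=0,i=15
  ...|.  b0=0 t=0,i=18
  bits 11101010 = 234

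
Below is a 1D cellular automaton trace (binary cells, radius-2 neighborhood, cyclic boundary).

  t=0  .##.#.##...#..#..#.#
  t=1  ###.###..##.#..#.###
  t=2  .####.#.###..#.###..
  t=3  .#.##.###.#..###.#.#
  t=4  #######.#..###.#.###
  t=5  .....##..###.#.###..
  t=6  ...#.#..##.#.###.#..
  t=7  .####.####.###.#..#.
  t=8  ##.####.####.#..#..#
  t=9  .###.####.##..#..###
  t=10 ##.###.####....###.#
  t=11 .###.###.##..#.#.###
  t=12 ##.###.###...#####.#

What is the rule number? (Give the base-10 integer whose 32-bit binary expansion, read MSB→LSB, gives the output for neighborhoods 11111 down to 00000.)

  ##### -> .   bit 31 = 0  t=1,i=0
  ####. -> #   bit 30 = 1  t=1,i=1
  ###.# -> #   bit 29 = 1  t=1,i=2
  ###.. -> #   bit 28 = 1  t=1,i=6
  ##.## -> #   bit 27 = 1  t=1,i=3
  ##.#. -> .   bit 26 = 0  t=0,i=3
  ##..# -> .   bit 25 = 0  t=1,i=7
  ##... -> .   bit 24 = 0  t=0,i=8
  #.### -> #   bit 23 = 1  t=1,i=4
  #.##. -> #   bit 22 = 1  t=0,i=1
  #.#.# -> #   bit 21 = 1  t=0,i=4
  #.#.. -> .   bit 20 = 0  t=1,i=12
  #..## -> #   bit 19 = 1  t=1,i=8
  #..#. -> .   bit 18 = 0  t=0,i=13
  #...# -> #   bit 17 = 1  t=0,i=9
  #.... -> .   bit 16 = 0  t=5,i=19
  .#### -> .   bit 15 = 0  t=1,i=18
  .###. -> .   bit 14 = 0  t=1,i=5
  .##.# -> #   bit 13 = 1  t=0,i=2
  .##.. -> .   bit 12 = 0  t=0,i=7
  .#.## -> #   bit 11 = 1  t=0,i=0
  .#.#. -> #   bit 10 = 1  t=0,i=18
  .#..# -> #   bit 9 = 1  t=0,i=12
  .#... -> #   bit 8 = 1  t=6,i=18
  ..### -> #   bit 7 = 1  t=2,i=1
  ..##. -> #   bit 6 = 1  t=1,i=9
  ..#.# -> #   bit 5 = 1  t=0,i=17
  ..#.. -> .   bit 4 = 0  t=0,i=11
  ...## -> .   bit 3 = 0  t=2,i=0
  ...#. -> #   bit 2 = 1  t=0,i=10
  ....# -> #   bit 1 = 1  t=5,i=3
  ..... -> .   bit 0 = 0  t=5,i=0
  bits 01111000111010100010111111100110 = 2028613606

2028613606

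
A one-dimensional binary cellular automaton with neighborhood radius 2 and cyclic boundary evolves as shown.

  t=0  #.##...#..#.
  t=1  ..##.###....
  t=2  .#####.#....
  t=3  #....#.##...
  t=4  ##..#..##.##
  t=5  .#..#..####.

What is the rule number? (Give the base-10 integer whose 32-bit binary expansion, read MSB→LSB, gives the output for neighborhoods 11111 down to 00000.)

  #####|.  b31=0 t=2,i=3
  ####.|.  b30=0 t=2,i=4
  ###.#|#  b29=1 t=2,i=5
  ###..|#  b28=1 t=1,i=7
  ##.##|#  b27=1 t=1,i=4
  ##.#.|.  b26=0 t=2,i=6
  ##..#|.  b25=0 t=4,i=2
  ##...|.  b24=0 t=0,i=4
  #.###|#  b23=1 t=1,i=5
  #.##.|#  b22=1 t=0,i=2
  #.#.#|.  b21=0 t=0,i=0
  #.#..|#  b20=1 t=2,i=7
  #..##|.  b19=0 t=4,i=6
  #..#.|.  b18=0 t=0,i=9
  #...#|#  b17=1 t=0,i=5
  #....|.  b16=0 t=1,i=9
  .####|.  b15=0 t=2,i=2
  .###.|.  b14=0 t=1,i=6
  .##.#|#  b13=1 t=1,i=3
  .##..|#  b12=1 t=0,i=3
  .#.##|.  b11=0 t=0,i=1
  .#.#.|.  b10=0 t=0,i=11
  .#..#|.  b9=0 t=0,i=8
  .#...|#  b8=1 t=2,i=8
  ..###|.  b7=0 t=2,i=1
  ..##.|#  b6=1 t=1,i=2
  ..#.#|.  b5=0 t=0,i=10
  ..#..|#  b4=1 t=0,i=7
  ...##|#  b3=1 t=1,i=1
  ...#.|#  b2=1 t=0,i=6
  ....#|.  b1=0 t=1,i=0
  .....|.  b0=0 t=1,i=10
  bits 00111000110100100011000101011100 = 953299292

953299292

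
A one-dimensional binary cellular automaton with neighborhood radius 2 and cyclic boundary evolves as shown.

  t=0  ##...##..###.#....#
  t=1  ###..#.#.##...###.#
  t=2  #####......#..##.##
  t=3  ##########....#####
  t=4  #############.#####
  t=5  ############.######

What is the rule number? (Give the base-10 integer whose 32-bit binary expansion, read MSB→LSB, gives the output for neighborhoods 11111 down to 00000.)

  ##### -> #   bit 31 = 1  t=2,i=0
  ####. -> #   bit 30 = 1  t=1,i=1
  ###.# -> .   bit 29 = 0  t=0,i=11
  ###.. -> #   bit 28 = 1  t=0,i=1
  ##.## -> #   bit 27 = 1  t=1,i=17
  ##.#. -> .   bit 26 = 0  t=0,i=12
  ##..# -> #   bit 25 = 1  t=0,i=7
  ##... -> #   bit 24 = 1  t=0,i=2
  #.### -> #   bit 23 = 1  t=1,i=18
  #.##. -> .   bit 22 = 0  t=1,i=9
  #.#.# -> .   bit 21 = 0  t=1,i=7
  #.#.. -> .   bit 20 = 0  t=0,i=13
  #..## -> .   bit 19 = 0  t=0,i=8
  #..#. -> #   bit 18 = 1  t=1,i=4
  #...# -> .   bit 17 = 0  t=0,i=3
  #.... -> #   bit 16 = 1  t=0,i=15
  .#### -> #   bit 15 = 1  t=1,i=0
  .###. -> #   bit 14 = 1  t=0,i=0
  .##.# -> #   bit 13 = 1  t=2,i=15
  .##.. -> .   bit 12 = 0  t=0,i=6
  .#.## -> .   bit 11 = 0  t=1,i=8
  .#.#. -> .   bit 10 = 0  t=1,i=6
  .#..# -> .   bit 9 = 0  t=2,i=12
  .#... -> #   bit 8 = 1  t=0,i=14
  ..### -> #   bit 7 = 1  t=0,i=9
  ..##. -> #   bit 6 = 1  t=0,i=5
  ..#.# -> .   bit 5 = 0  t=1,i=5
  ..#.. -> .   bit 4 = 0  t=2,i=11
  ...## -> .   bit 3 = 0  t=0,i=4
  ...#. -> .   bit 2 = 0  t=2,i=10
  ....# -> #   bit 1 = 1  t=0,i=16
  ..... -> #   bit 0 = 1  t=2,i=7
  bits 11011011100001011110000111000011 = 3682984387

3682984387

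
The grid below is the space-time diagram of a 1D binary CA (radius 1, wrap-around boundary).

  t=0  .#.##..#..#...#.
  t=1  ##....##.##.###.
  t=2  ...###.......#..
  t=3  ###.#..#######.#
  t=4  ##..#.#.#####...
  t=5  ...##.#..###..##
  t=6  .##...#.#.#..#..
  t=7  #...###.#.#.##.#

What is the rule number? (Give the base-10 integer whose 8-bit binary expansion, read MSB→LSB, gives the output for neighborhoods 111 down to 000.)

135

  [7] ### => #  t=1,i=13
  [6] ##. => .  t=0,i=4
  [5] #.# => .  t=0,i=2
  [4] #.. => .  t=0,i=5
  [3] .## => .  t=0,i=3
  [2] .#. => #  t=0,i=1
  [1] ..# => #  t=0,i=0
  [0] ... => #  t=0,i=12
  bits 10000111 = 135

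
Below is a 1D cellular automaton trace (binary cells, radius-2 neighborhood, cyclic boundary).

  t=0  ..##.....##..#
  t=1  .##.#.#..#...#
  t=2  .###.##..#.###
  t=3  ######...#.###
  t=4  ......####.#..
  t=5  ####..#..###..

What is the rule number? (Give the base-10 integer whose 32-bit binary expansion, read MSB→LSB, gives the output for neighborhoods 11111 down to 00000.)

  nb #####: next=.  (t=3,i=0, bit31=0)
  nb ####.: next=.  (t=3,i=4, bit30=0)
  nb ###.#: next=#  (t=2,i=3, bit29=1)
  nb ###..: next=.  (t=3,i=5, bit28=0)
  nb ##.##: next=#  (t=2,i=0, bit27=1)
  nb ##.#.: next=#  (t=1,i=3, bit26=1)
  nb ##..#: next=.  (t=0,i=11, bit25=0)
  nb ##...: next=#  (t=0,i=4, bit24=1)
  nb #.###: next=#  (t=2,i=1, bit23=1)
  nb #.##.: next=#  (t=1,i=1, bit22=1)
  nb #.#.#: next=.  (t=1,i=4, bit21=0)
  nb #.#..: next=#  (t=1,i=6, bit20=1)
  nb #..##: next=#  (t=0,i=1, bit19=1)
  nb #..#.: next=.  (t=0,i=12, bit18=0)
  nb #...#: next=#  (t=1,i=11, bit17=1)
  nb #....: next=.  (t=0,i=5, bit16=0)
  nb .####: next=.  (t=3,i=12, bit15=0)
  nb .###.: next=#  (t=2,i=2, bit14=1)
  nb .##.#: next=#  (t=1,i=2, bit13=1)
  nb .##..: next=.  (t=0,i=3, bit12=0)
  nb .#.##: next=.  (t=1,i=0, bit11=0)
  nb .#.#.: next=#  (t=1,i=5, bit10=1)
  nb .#..#: next=.  (t=0,i=0, bit9=0)
  nb .#...: next=.  (t=1,i=10, bit8=0)
  nb ..###: next=#  (t=4,i=6, bit7=1)
  nb ..##.: next=#  (t=0,i=2, bit6=1)
  nb ..#.#: next=#  (t=1,i=13, bit5=1)
  nb ..#..: next=#  (t=0,i=13, bit4=1)
  nb ...##: next=.  (t=0,i=8, bit3=0)
  nb ...#.: next=#  (t=1,i=12, bit2=1)
  nb ....#: next=.  (t=0,i=7, bit1=0)
  nb .....: next=#  (t=0,i=6, bit0=1)
  bits 00101101110110100110010011110101 = 769287413

769287413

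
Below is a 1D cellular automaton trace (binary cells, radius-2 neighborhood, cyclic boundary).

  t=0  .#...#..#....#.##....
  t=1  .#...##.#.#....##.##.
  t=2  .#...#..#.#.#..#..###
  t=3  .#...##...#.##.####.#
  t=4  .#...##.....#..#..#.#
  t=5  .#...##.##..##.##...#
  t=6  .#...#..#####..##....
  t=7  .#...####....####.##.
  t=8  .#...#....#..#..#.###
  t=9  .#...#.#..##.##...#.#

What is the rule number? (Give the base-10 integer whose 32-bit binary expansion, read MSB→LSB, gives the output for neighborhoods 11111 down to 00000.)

  ##### -> .   bit 31 = 0  t=6,i=10
  ####. -> .   bit 30 = 0  t=3,i=17
  ###.# -> #   bit 29 = 1  t=2,i=20
  ###.. -> .   bit 28 = 0  t=6,i=12
  ##.## -> .   bit 27 = 0  t=1,i=17
  ##.#. -> .   bit 26 = 0  t=1,i=7
  ##..# -> #   bit 25 = 1  t=1,i=20
  ##... -> .   bit 24 = 0  t=0,i=17
  #.### -> #   bit 23 = 1  t=3,i=15
  #.##. -> #   bit 22 = 1  t=0,i=15
  #.#.# -> #   bit 21 = 1  t=1,i=8
  #.#.. -> #   bit 20 = 1  t=1,i=10
  #..## -> #   bit 19 = 1  t=2,i=17
  #..#. -> .   bit 18 = 0  t=0,i=7
  #...# -> .   bit 17 = 0  t=0,i=3
  #.... -> #   bit 16 = 1  t=0,i=10
  .#### -> .   bit 15 = 0  t=3,i=16
  .###. -> .   bit 14 = 0  t=2,i=19
  .##.# -> .   bit 13 = 0  t=1,i=6
  .##.. -> #   bit 12 = 1  t=0,i=16
  .#.## -> .   bit 11 = 0  t=0,i=14
  .#.#. -> .   bit 10 = 0  t=1,i=9
  .#..# -> #   bit 9 = 1  t=0,i=6
  .#... -> .   bit 8 = 0  t=0,i=2
  ..### -> #   bit 7 = 1  t=2,i=18
  ..##. -> #   bit 6 = 1  t=1,i=5
  ..#.# -> .   bit 5 = 0  t=0,i=13
  ..#.. -> #   bit 4 = 1  t=0,i=1
  ...## -> .   bit 3 = 0  t=1,i=4
  ...#. -> .   bit 2 = 0  t=0,i=0
  ....# -> .   bit 1 = 0  t=0,i=11
  ..... -> #   bit 0 = 1  t=0,i=19
  bits 00100010111110010001001011010001 = 586748625

586748625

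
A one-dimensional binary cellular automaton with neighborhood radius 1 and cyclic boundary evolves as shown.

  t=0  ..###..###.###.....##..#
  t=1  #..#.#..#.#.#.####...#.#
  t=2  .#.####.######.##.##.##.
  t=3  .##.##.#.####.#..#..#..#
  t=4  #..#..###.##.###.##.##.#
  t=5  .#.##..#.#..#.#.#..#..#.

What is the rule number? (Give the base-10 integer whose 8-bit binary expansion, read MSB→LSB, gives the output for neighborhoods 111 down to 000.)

  ### -> #   bit 7 = 1  t=0,i=3
  ##. -> .   bit 6 = 0  t=0,i=4
  #.# -> #   bit 5 = 1  t=0,i=10
  #.. -> #   bit 4 = 1  t=0,i=0
  .## -> .   bit 3 = 0  t=0,i=2
  .#. -> #   bit 2 = 1  t=0,i=23
  ..# -> .   bit 1 = 0  t=0,i=1
  ... -> #   bit 0 = 1  t=0,i=15
  bits 10110101 = 181

181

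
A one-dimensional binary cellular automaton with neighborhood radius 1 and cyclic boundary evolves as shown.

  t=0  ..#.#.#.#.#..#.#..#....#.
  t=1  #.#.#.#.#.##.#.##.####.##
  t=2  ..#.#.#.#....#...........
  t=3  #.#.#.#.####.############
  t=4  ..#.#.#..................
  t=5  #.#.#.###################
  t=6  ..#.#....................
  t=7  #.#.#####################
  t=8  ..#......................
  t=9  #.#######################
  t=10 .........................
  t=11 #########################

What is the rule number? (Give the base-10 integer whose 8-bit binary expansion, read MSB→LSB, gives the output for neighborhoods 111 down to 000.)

21

  [7] ### => .  t=1,i=19
  [6] ##. => .  t=1,i=0
  [5] #.# => .  t=0,i=3
  [4] #.. => #  t=0,i=11
  [3] .## => .  t=1,i=10
  [2] .#. => #  t=0,i=2
  [1] ..# => .  t=0,i=1
  [0] ... => #  t=0,i=0
  bits 00010101 = 21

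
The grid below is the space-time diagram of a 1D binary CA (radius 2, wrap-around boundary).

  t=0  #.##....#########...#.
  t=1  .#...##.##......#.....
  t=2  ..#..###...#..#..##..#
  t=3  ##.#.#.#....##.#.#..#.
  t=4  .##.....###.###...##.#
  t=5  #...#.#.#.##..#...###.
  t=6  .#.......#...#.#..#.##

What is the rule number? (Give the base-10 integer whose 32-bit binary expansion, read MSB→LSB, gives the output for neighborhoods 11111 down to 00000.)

1007004610

  [31] ##### => .  t=0,i=10
  [30] ####. => .  t=0,i=15
  [29] ###.# => #  t=4,i=10
  [28] ###.. => #  t=0,i=16
  [27] ##.## => #  t=1,i=7
  [26] ##.#. => #  t=3,i=2
  [25] ##..# => .  t=2,i=19
  [24] ##... => .  t=0,i=4
  [23] #.### => .  t=4,i=12
  [22] #.##. => .  t=0,i=2
  [21] #.#.# => .  t=0,i=0
  [20] #.#.. => .  t=3,i=7
  [19] #..## => .  t=2,i=4
  [18] #..#. => #  t=2,i=1
  [17] #...# => .  t=0,i=18
  [16] #.... => #  t=0,i=5
  [15] .#### => #  t=0,i=9
  [14] .###. => .  t=2,i=6
  [13] .##.# => #  t=1,i=6
  [12] .##.. => .  t=0,i=3
  [11] .#.## => #  t=0,i=1
  [10] .#.#. => .  t=0,i=21
  [9] .#..# => #  t=2,i=0
  [8] .#... => #  t=1,i=2
  [7] ..### => #  t=0,i=8
  [6] ..##. => #  t=1,i=5
  [5] ..#.# => .  t=0,i=20
  [4] ..#.. => .  t=1,i=1
  [3] ...## => .  t=0,i=7
  [2] ...#. => .  t=0,i=19
  [1] ....# => #  t=0,i=6
  [0] ..... => .  t=1,i=12
  bits 00111100000001011010101111000010 = 1007004610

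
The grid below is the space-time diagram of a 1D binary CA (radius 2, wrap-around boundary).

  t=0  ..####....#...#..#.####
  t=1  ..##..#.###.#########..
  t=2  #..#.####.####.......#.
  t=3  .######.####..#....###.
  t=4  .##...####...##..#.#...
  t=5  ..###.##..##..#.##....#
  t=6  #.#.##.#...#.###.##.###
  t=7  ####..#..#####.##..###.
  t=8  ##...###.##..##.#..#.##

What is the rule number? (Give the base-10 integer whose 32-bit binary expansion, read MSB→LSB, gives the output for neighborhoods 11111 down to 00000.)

  #####|.  b31=0 t=1,i=14
  ####.|.  b30=0 t=0,i=4
  ###.#|#  b29=1 t=1,i=10
  ###..|.  b28=0 t=0,i=5
  ##.##|#  b27=1 t=1,i=11
  ##.#.|#  b26=1 t=6,i=1
  ##..#|.  b25=0 t=0,i=0
  ##...|#  b24=1 t=0,i=6
  #.###|#  b23=1 t=0,i=19
  #.##.|.  b22=0 t=5,i=6
  #.#.#|#  b21=1 t=6,i=2
  #.#..|.  b20=0 t=2,i=0
  #..##|.  b19=0 t=0,i=1
  #..#.|#  b18=1 t=0,i=16
  #...#|#  b17=1 t=0,i=12
  #....|.  b16=0 t=0,i=7
  .####|#  b15=1 t=0,i=3
  .###.|.  b14=0 t=1,i=9
  .##.#|.  b13=0 t=6,i=5
  .##..|#  b12=1 t=1,i=3
  .#.##|#  b11=1 t=0,i=18
  .#.#.|.  b10=0 t=2,i=22
  .#..#|#  b9=1 t=0,i=15
  .#...|.  b8=0 t=0,i=11
  ..###|#  b7=1 t=0,i=2
  ..##.|.  b6=0 t=1,i=2
  ..#.#|#  b5=1 t=0,i=17
  ..#..|#  b4=1 t=0,i=10
  ...##|.  b3=0 t=1,i=1
  ...#.|#  b2=1 t=0,i=9
  ....#|#  b1=1 t=0,i=8
  .....|.  b0=0 t=2,i=16
  bits 00101101101001101001101010110110 = 765893302

765893302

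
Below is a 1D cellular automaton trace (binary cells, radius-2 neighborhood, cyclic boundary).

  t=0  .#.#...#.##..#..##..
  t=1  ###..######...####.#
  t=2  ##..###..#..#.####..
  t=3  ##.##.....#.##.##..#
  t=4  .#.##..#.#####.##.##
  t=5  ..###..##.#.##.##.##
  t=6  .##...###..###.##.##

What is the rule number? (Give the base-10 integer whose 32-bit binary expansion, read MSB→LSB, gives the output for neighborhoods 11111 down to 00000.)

  ##### -> .   bit 31 = 0  t=1,i=7
  ####. -> #   bit 30 = 1  t=1,i=1
  ###.# -> #   bit 29 = 1  t=1,i=17
  ###.. -> .   bit 28 = 0  t=1,i=2
  ##.## -> .   bit 27 = 0  t=1,i=18
  ##.#. -> .   bit 26 = 0  t=4,i=0
  ##..# -> .   bit 25 = 0  t=0,i=11
  ##... -> .   bit 24 = 0  t=0,i=18
  #.### -> .   bit 23 = 0  t=1,i=19
  #.##. -> #   bit 22 = 1  t=0,i=9
  #.#.# -> .   bit 21 = 0  t=4,i=1
  #.#.. -> .   bit 20 = 0  t=0,i=3
  #..## -> #   bit 19 = 1  t=0,i=15
  #..#. -> .   bit 18 = 0  t=0,i=12
  #...# -> #   bit 17 = 1  t=0,i=5
  #.... -> .   bit 16 = 0  t=3,i=6
  .#### -> #   bit 15 = 1  t=1,i=0
  .###. -> .   bit 14 = 0  t=2,i=5
  .##.# -> #   bit 13 = 1  t=3,i=13
  .##.. -> #   bit 12 = 1  t=0,i=10
  .#.## -> #   bit 11 = 1  t=0,i=8
  .#.#. -> #   bit 10 = 1  t=0,i=2
  .#..# -> #   bit 9 = 1  t=0,i=14
  .#... -> .   bit 8 = 0  t=0,i=4
  ..### -> #   bit 7 = 1  t=1,i=5
  ..##. -> #   bit 6 = 1  t=0,i=16
  ..#.# -> #   bit 5 = 1  t=0,i=1
  ..#.. -> .   bit 4 = 0  t=0,i=13
  ...## -> .   bit 3 = 0  t=1,i=13
  ...#. -> #   bit 2 = 1  t=0,i=0
  ....# -> .   bit 1 = 0  t=3,i=8
  ..... -> #   bit 0 = 1  t=3,i=7
  bits 01100000010010101011111011100101 = 1615511269

1615511269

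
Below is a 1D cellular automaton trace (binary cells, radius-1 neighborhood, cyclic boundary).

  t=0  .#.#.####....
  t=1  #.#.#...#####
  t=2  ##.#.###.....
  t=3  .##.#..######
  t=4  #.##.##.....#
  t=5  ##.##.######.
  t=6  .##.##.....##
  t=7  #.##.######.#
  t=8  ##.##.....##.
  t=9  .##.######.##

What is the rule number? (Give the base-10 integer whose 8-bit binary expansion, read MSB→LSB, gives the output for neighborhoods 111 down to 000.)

  [7] ### => .  t=0,i=6
  [6] ##. => #  t=0,i=8
  [5] #.# => #  t=0,i=2
  [4] #.. => #  t=0,i=9
  [3] .## => .  t=0,i=5
  [2] .#. => .  t=0,i=1
  [1] ..# => #  t=0,i=0
  [0] ... => #  t=0,i=10
  bits 01110011 = 115

115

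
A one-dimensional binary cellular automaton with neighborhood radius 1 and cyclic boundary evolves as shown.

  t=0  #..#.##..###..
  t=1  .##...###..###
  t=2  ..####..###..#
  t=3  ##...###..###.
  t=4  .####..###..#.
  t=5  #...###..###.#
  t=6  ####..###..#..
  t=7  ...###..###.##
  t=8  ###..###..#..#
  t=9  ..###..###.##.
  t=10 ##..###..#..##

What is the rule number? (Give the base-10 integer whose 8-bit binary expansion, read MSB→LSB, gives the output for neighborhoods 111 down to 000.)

83

  ### -> .   bit 7 = 0  t=0,i=10
  ##. -> #   bit 6 = 1  t=0,i=6
  #.# -> .   bit 5 = 0  t=0,i=4
  #.. -> #   bit 4 = 1  t=0,i=1
  .## -> .   bit 3 = 0  t=0,i=5
  .#. -> .   bit 2 = 0  t=0,i=0
  ..# -> #   bit 1 = 1  t=0,i=2
  ... -> #   bit 0 = 1  t=1,i=4
  bits 01010011 = 83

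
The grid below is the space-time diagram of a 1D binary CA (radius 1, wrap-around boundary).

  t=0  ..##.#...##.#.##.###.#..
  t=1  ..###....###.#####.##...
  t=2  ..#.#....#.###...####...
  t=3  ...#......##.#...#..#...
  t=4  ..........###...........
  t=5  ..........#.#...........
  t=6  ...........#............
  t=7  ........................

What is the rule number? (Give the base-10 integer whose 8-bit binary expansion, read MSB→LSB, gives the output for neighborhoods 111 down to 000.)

  nb ###: next=.  (t=0,i=18, bit7=0)
  nb ##.: next=#  (t=0,i=3, bit6=1)
  nb #.#: next=#  (t=0,i=4, bit5=1)
  nb #..: next=.  (t=0,i=6, bit4=0)
  nb .##: next=#  (t=0,i=2, bit3=1)
  nb .#.: next=.  (t=0,i=5, bit2=0)
  nb ..#: next=.  (t=0,i=1, bit1=0)
  nb ...: next=.  (t=0,i=0, bit0=0)
  bits 01101000 = 104

104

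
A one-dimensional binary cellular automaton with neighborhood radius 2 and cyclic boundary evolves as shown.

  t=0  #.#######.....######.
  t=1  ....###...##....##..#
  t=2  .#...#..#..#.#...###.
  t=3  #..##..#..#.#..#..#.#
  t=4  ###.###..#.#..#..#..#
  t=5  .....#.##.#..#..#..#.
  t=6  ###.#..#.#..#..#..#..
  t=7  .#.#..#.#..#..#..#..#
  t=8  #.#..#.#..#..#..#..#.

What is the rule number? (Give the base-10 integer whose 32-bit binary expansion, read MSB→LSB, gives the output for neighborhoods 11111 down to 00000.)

  nb #####: next=#  (t=0,i=4, bit31=1)
  nb ####.: next=.  (t=0,i=7, bit30=0)
  nb ###.#: next=.  (t=0,i=19, bit29=0)
  nb ###..: next=.  (t=0,i=8, bit28=0)
  nb ##.##: next=.  (t=4,i=3, bit27=0)
  nb ##.#.: next=#  (t=0,i=20, bit26=1)
  nb ##..#: next=#  (t=1,i=18, bit25=1)
  nb ##...: next=.  (t=0,i=9, bit24=0)
  nb #.###: next=.  (t=0,i=2, bit23=0)
  nb #.##.: next=#  (t=3,i=20, bit22=1)
  nb #.#.#: next=.  (t=0,i=0, bit21=0)
  nb #.#..: next=.  (t=2,i=13, bit20=0)
  nb #..##: next=#  (t=3,i=2, bit19=1)
  nb #..#.: next=#  (t=1,i=19, bit18=1)
  nb #...#: next=#  (t=1,i=8, bit17=1)
  nb #....: next=#  (t=0,i=10, bit16=1)
  nb .####: next=.  (t=0,i=3, bit15=0)
  nb .###.: next=#  (t=1,i=5, bit14=1)
  nb .##.#: next=.  (t=5,i=8, bit13=0)
  nb .##..: next=#  (t=1,i=11, bit12=1)
  nb .#.##: next=.  (t=0,i=1, bit11=0)
  nb .#.#.: next=#  (t=2,i=12, bit10=1)
  nb .#..#: next=.  (t=2,i=6, bit9=0)
  nb .#...: next=.  (t=1,i=0, bit8=0)
  nb ..###: next=.  (t=0,i=14, bit7=0)
  nb ..##.: next=.  (t=1,i=10, bit6=0)
  nb ..#.#: next=.  (t=2,i=11, bit5=0)
  nb ..#..: next=.  (t=1,i=20, bit4=0)
  nb ...##: next=.  (t=0,i=13, bit3=0)
  nb ...#.: next=#  (t=2,i=4, bit2=1)
  nb ....#: next=.  (t=0,i=12, bit1=0)
  nb .....: next=#  (t=0,i=11, bit0=1)
  bits 10000110010011110101010000000101 = 2253345797

2253345797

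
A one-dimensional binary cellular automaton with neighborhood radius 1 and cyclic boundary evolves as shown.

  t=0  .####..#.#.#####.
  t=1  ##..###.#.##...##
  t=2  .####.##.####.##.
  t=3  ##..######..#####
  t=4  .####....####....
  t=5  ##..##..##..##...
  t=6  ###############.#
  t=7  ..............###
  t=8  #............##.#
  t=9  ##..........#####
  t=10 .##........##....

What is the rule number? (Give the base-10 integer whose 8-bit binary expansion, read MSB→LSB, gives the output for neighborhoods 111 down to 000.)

  nb ###: next=.  (t=0,i=2, bit7=0)
  nb ##.: next=#  (t=0,i=4, bit6=1)
  nb #.#: next=#  (t=0,i=8, bit5=1)
  nb #..: next=#  (t=0,i=5, bit4=1)
  nb .##: next=#  (t=0,i=1, bit3=1)
  nb .#.: next=.  (t=0,i=7, bit2=0)
  nb ..#: next=#  (t=0,i=0, bit1=1)
  nb ...: next=.  (t=1,i=13, bit0=0)
  bits 01111010 = 122

122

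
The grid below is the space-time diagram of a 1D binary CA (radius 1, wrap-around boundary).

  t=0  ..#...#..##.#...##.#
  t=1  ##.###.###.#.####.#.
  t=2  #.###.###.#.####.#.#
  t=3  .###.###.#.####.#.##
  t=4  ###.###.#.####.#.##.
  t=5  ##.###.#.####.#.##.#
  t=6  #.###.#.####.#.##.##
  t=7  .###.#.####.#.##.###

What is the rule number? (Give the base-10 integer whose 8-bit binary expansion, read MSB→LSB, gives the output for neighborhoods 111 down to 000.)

  ### -> #   bit 7 = 1  t=1,i=4
  ##. -> .   bit 6 = 0  t=0,i=10
  #.# -> #   bit 5 = 1  t=0,i=11
  #.. -> #   bit 4 = 1  t=0,i=0
  .## -> #   bit 3 = 1  t=0,i=9
  .#. -> .   bit 2 = 0  t=0,i=2
  ..# -> #   bit 1 = 1  t=0,i=1
  ... -> #   bit 0 = 1  t=0,i=4
  bits 10111011 = 187

187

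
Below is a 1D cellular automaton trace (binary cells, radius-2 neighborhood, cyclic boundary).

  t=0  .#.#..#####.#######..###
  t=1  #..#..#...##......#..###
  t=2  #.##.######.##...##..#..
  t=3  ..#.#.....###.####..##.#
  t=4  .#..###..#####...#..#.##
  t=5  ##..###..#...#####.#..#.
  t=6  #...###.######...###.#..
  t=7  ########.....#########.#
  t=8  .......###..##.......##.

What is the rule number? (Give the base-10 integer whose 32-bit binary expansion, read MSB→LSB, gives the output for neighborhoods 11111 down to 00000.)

1029128668

  nb #####: next=.  (t=0,i=8, bit31=0)
  nb ####.: next=.  (t=0,i=9, bit30=0)
  nb ###.#: next=#  (t=0,i=10, bit29=1)
  nb ###..: next=#  (t=0,i=18, bit28=1)
  nb ##.##: next=#  (t=0,i=11, bit27=1)
  nb ##.#.: next=#  (t=0,i=0, bit26=1)
  nb ##..#: next=.  (t=0,i=19, bit25=0)
  nb ##...: next=#  (t=1,i=12, bit24=1)
  nb #.###: next=.  (t=0,i=12, bit23=0)
  nb #.##.: next=#  (t=2,i=2, bit22=1)
  nb #.#.#: next=.  (t=0,i=1, bit21=0)
  nb #.#..: next=#  (t=0,i=3, bit20=1)
  nb #..##: next=.  (t=0,i=5, bit19=0)
  nb #..#.: next=#  (t=1,i=2, bit18=1)
  nb #...#: next=#  (t=1,i=8, bit17=1)
  nb #....: next=#  (t=1,i=13, bit16=1)
  nb .####: next=.  (t=0,i=7, bit15=0)
  nb .###.: next=#  (t=0,i=22, bit14=1)
  nb .##.#: next=.  (t=2,i=3, bit13=0)
  nb .##..: next=.  (t=1,i=11, bit12=0)
  nb .#.##: next=.  (t=2,i=1, bit11=0)
  nb .#.#.: next=.  (t=0,i=2, bit10=0)
  nb .#..#: next=.  (t=0,i=4, bit9=0)
  nb .#...: next=#  (t=1,i=7, bit8=1)
  nb ..###: next=#  (t=0,i=6, bit7=1)
  nb ..##.: next=#  (t=1,i=10, bit6=1)
  nb ..#.#: next=.  (t=2,i=0, bit5=0)
  nb ..#..: next=#  (t=1,i=3, bit4=1)
  nb ...##: next=#  (t=1,i=9, bit3=1)
  nb ...#.: next=#  (t=1,i=17, bit2=1)
  nb ....#: next=.  (t=1,i=16, bit1=0)
  nb .....: next=.  (t=1,i=14, bit0=0)
  bits 00111101010101110100000111011100 = 1029128668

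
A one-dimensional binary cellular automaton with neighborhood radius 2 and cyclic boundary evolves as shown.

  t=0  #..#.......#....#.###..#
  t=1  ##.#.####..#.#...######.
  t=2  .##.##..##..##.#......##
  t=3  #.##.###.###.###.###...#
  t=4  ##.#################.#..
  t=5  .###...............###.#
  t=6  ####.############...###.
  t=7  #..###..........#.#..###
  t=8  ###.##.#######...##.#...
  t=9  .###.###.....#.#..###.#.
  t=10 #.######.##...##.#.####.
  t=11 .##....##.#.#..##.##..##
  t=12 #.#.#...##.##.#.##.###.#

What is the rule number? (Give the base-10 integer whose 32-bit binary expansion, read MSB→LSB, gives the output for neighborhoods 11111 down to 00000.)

  #####|.  b31=0 t=1,i=19
  ####.|.  b30=0 t=1,i=7
  ###.#|#  b29=1 t=1,i=22
  ###..|#  b28=1 t=0,i=20
  ##.##|#  b27=1 t=1,i=23
  ##.#.|#  b26=1 t=1,i=2
  ##..#|#  b25=1 t=0,i=1
  ##...|.  b24=0 t=3,i=20
  #.###|#  b23=1 t=0,i=18
  #.##.|.  b22=0 t=1,i=0
  #.#.#|.  b21=0 t=1,i=3
  #.#..|#  b20=1 t=1,i=13
  #..##|#  b19=1 t=0,i=22
  #..#.|.  b18=0 t=0,i=2
  #...#|#  b17=1 t=1,i=15
  #....|#  b16=1 t=0,i=5
  .####|.  b15=0 t=1,i=6
  .###.|#  b14=1 t=0,i=19
  .##.#|#  b13=1 t=1,i=1
  .##..|#  b12=1 t=0,i=0
  .#.##|#  b11=1 t=0,i=17
  .#.#.|#  b10=1 t=1,i=12
  .#..#|.  b9=0 t=4,i=22
  .#...|.  b8=0 t=0,i=4
  ..###|.  b7=0 t=1,i=17
  ..##.|.  b6=0 t=0,i=23
  ..#.#|.  b5=0 t=0,i=16
  ..#..|#  b4=1 t=0,i=3
  ...##|.  b3=0 t=1,i=16
  ...#.|.  b2=0 t=0,i=10
  ....#|.  b1=0 t=0,i=9
  .....|#  b0=1 t=0,i=6
  bits 00111110100110110111110000010001 = 1050377233

1050377233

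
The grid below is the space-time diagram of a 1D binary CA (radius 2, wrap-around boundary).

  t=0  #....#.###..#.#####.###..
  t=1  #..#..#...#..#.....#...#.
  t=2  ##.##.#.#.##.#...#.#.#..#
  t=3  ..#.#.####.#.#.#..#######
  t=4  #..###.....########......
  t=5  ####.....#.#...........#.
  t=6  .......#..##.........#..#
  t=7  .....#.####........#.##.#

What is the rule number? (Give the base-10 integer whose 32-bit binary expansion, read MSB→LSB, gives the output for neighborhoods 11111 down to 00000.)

  [31] ##### => .  t=0,i=16
  [30] ####. => .  t=0,i=17
  [29] ###.# => .  t=0,i=18
  [28] ###.. => .  t=0,i=9
  [27] ##.## => #  t=0,i=19
  [26] ##.#. => .  t=2,i=5
  [25] ##..# => #  t=0,i=10
  [24] ##... => .  t=4,i=6
  [23] #.### => .  t=0,i=7
  [22] #.##. => .  t=2,i=3
  [21] #.#.# => #  t=2,i=6
  [20] #.#.. => #  t=1,i=0
  [19] #..## => #  t=2,i=23
  [18] #..#. => .  t=0,i=11
  [17] #...# => #  t=1,i=8
  [16] #.... => .  t=0,i=2
  [15] .#### => .  t=0,i=15
  [14] .###. => .  t=0,i=8
  [13] .##.# => #  t=2,i=4
  [12] .##.. => .  t=6,i=11
  [11] .#.## => #  t=0,i=6
  [10] .#.#. => #  t=1,i=24
  [9] .#..# => #  t=1,i=1
  [8] .#... => .  t=0,i=1
  [7] ..### => #  t=2,i=24
  [6] ..##. => #  t=6,i=10
  [5] ..#.# => .  t=0,i=5
  [4] ..#.. => #  t=0,i=0
  [3] ...## => .  t=4,i=10
  [2] ...#. => .  t=0,i=4
  [1] ....# => #  t=0,i=3
  [0] ..... => .  t=1,i=16
  bits 00001010001110100010111011010010 = 171585234

171585234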